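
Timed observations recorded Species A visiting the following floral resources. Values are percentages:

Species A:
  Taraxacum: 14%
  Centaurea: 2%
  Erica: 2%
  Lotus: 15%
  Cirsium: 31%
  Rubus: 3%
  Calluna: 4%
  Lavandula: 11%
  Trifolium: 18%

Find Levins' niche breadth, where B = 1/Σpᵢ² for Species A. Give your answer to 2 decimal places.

5.38

Convert percentages to proportions (divide by 100).
Σpᵢ² = 0.14² + 0.02² + 0.02² + 0.15² + 0.31² + 0.03² + 0.04² + 0.11² + 0.18² = 0.0196 + 0.0004 + 0.0004 + 0.0225 + 0.0961 + 0.0009 + 0.0016 + 0.0121 + 0.0324 = 0.1860
B = 1 / 0.1860 = 5.3763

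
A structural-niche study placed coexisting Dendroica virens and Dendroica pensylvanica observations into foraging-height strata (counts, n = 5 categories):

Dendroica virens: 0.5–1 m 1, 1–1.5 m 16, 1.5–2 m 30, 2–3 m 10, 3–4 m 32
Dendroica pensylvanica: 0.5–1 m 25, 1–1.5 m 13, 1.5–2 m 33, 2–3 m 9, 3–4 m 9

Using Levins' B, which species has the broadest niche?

Proportions for Dendroica virens (n=89): 1/89=0.0112, 16/89=0.1798, 30/89=0.3371, 10/89=0.1124, 32/89=0.3596
Proportions for Dendroica pensylvanica (n=89): 25/89=0.2809, 13/89=0.1461, 33/89=0.3708, 9/89=0.1011, 9/89=0.1011
Σp_vireᵢ² = 0.0112² + 0.1798² + 0.3371² + 0.1124² + 0.3596² = 0.000125 + 0.032328 + 0.113636 + 0.012634 + 0.129312 = 0.288035
B_vire = 1 / 0.288035 = 3.4718
Σp_pensᵢ² = 0.2809² + 0.1461² + 0.3708² + 0.1011² + 0.1011² = 0.078905 + 0.021345 + 0.137493 + 0.010221 + 0.010221 = 0.258185
B_pens = 1 / 0.258185 = 3.8732
Highest B → broadest niche (most generalist): Dendroica pensylvanica (B = 3.87).

Dendroica pensylvanica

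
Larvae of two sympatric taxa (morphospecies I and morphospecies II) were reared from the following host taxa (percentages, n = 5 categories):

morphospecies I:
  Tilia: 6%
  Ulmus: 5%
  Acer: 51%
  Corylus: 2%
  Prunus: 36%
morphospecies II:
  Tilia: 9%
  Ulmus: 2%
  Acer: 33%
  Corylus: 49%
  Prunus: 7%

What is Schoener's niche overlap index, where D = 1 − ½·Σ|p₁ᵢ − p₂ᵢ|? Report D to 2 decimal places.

0.50

Convert percentages to proportions (divide by 100).
Σ|p₁ᵢ − p₂ᵢ| = 0.03 + 0.03 + 0.18 + 0.47 + 0.29 = 1.00
D = 1 − ½ × 1.00 = 1 − 0.500 = 0.5000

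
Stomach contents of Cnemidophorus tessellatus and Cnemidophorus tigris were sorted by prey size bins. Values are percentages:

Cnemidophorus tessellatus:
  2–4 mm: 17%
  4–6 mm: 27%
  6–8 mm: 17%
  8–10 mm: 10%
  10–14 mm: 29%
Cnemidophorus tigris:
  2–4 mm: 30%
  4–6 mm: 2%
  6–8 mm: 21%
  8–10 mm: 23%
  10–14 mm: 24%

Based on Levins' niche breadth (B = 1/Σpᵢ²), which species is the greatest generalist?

Cnemidophorus tessellatus

Convert percentages to proportions (divide by 100).
Σp_tessᵢ² = 0.17² + 0.27² + 0.17² + 0.10² + 0.29² = 0.0289 + 0.0729 + 0.0289 + 0.0100 + 0.0841 = 0.2248
B_tess = 1 / 0.2248 = 4.4484
Σp_tigrᵢ² = 0.30² + 0.02² + 0.21² + 0.23² + 0.24² = 0.0900 + 0.0004 + 0.0441 + 0.0529 + 0.0576 = 0.2450
B_tigr = 1 / 0.2450 = 4.0816
Highest B → broadest niche (most generalist): Cnemidophorus tessellatus (B = 4.45).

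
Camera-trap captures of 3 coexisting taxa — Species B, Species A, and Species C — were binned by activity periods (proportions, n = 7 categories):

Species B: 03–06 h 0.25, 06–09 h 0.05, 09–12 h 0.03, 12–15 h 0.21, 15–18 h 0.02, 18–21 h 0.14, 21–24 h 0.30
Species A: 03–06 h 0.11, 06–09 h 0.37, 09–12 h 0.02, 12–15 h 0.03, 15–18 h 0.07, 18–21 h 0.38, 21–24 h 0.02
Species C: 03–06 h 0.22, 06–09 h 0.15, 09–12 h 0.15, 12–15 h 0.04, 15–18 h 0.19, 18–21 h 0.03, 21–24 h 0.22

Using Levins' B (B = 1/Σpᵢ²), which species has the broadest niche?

Species C

Σp_Bᵢ² = 0.25² + 0.05² + 0.03² + 0.21² + 0.02² + 0.14² + 0.30² = 0.0625 + 0.0025 + 0.0009 + 0.0441 + 0.0004 + 0.0196 + 0.0900 = 0.2200
B_B = 1 / 0.2200 = 4.5455
Σp_Aᵢ² = 0.11² + 0.37² + 0.02² + 0.03² + 0.07² + 0.38² + 0.02² = 0.0121 + 0.1369 + 0.0004 + 0.0009 + 0.0049 + 0.1444 + 0.0004 = 0.3000
B_A = 1 / 0.3000 = 3.3333
Σp_Cᵢ² = 0.22² + 0.15² + 0.15² + 0.04² + 0.19² + 0.03² + 0.22² = 0.0484 + 0.0225 + 0.0225 + 0.0016 + 0.0361 + 0.0009 + 0.0484 = 0.1804
B_C = 1 / 0.1804 = 5.5432
Highest B → broadest niche (most generalist): Species C (B = 5.54).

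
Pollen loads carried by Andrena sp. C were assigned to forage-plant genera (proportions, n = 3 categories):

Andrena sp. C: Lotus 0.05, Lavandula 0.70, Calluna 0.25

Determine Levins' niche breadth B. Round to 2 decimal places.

1.80

Σpᵢ² = 0.05² + 0.70² + 0.25² = 0.0025 + 0.4900 + 0.0625 = 0.5550
B = 1 / 0.5550 = 1.8018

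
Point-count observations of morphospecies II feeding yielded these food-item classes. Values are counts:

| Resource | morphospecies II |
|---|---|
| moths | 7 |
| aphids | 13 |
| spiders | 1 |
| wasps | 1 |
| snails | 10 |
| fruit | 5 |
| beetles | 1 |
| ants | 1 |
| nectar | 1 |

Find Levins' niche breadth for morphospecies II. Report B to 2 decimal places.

Proportions for morphospecies II (n=40): 7/40=0.1750, 13/40=0.3250, 1/40=0.0250, 1/40=0.0250, 10/40=0.2500, 5/40=0.1250, 1/40=0.0250, 1/40=0.0250, 1/40=0.0250
Σpᵢ² = 0.1750² + 0.3250² + 0.0250² + 0.0250² + 0.2500² + 0.1250² + 0.0250² + 0.0250² + 0.0250² = 0.030625 + 0.105625 + 0.000625 + 0.000625 + 0.062500 + 0.015625 + 0.000625 + 0.000625 + 0.000625 = 0.217500
B = 1 / 0.217500 = 4.5977

4.60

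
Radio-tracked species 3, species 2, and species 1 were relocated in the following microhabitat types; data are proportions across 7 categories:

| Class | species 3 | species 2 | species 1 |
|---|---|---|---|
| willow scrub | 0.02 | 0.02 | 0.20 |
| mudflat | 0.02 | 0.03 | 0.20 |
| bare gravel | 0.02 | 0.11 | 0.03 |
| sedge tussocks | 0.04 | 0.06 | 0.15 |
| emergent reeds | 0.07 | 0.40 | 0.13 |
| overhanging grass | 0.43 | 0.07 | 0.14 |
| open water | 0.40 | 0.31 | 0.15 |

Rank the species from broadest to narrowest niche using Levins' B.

species 1 > species 2 > species 3

Σp_3ᵢ² = 0.02² + 0.02² + 0.02² + 0.04² + 0.07² + 0.43² + 0.40² = 0.0004 + 0.0004 + 0.0004 + 0.0016 + 0.0049 + 0.1849 + 0.1600 = 0.3526
B_3 = 1 / 0.3526 = 2.8361
Σp_2ᵢ² = 0.02² + 0.03² + 0.11² + 0.06² + 0.40² + 0.07² + 0.31² = 0.0004 + 0.0009 + 0.0121 + 0.0036 + 0.1600 + 0.0049 + 0.0961 = 0.2780
B_2 = 1 / 0.2780 = 3.5971
Σp_1ᵢ² = 0.20² + 0.20² + 0.03² + 0.15² + 0.13² + 0.14² + 0.15² = 0.0400 + 0.0400 + 0.0009 + 0.0225 + 0.0169 + 0.0196 + 0.0225 = 0.1624
B_1 = 1 / 0.1624 = 6.1576
Ranking by B (broadest → narrowest): species 1 (6.16) > species 2 (3.60) > species 3 (2.84)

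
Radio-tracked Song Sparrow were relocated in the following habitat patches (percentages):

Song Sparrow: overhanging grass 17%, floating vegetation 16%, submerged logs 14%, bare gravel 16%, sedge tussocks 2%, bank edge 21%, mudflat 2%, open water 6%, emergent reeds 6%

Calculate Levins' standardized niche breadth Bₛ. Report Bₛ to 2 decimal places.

Convert percentages to proportions (divide by 100).
Σpᵢ² = 0.17² + 0.16² + 0.14² + 0.16² + 0.02² + 0.21² + 0.02² + 0.06² + 0.06² = 0.0289 + 0.0256 + 0.0196 + 0.0256 + 0.0004 + 0.0441 + 0.0004 + 0.0036 + 0.0036 = 0.1518
B = 1 / 0.1518 = 6.5876
Bₛ = (B − 1)/(n − 1) = (6.5876 − 1)/(9 − 1) = 5.5876/8 = 0.6985

0.70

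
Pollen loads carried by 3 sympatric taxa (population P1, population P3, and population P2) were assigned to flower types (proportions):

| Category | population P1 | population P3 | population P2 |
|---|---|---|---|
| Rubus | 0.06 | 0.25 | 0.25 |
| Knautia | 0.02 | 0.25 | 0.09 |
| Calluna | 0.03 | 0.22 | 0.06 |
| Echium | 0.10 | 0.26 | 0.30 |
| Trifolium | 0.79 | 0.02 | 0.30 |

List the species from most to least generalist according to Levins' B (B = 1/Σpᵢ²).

Σp_P1ᵢ² = 0.06² + 0.02² + 0.03² + 0.10² + 0.79² = 0.0036 + 0.0004 + 0.0009 + 0.0100 + 0.6241 = 0.6390
B_P1 = 1 / 0.6390 = 1.5649
Σp_P3ᵢ² = 0.25² + 0.25² + 0.22² + 0.26² + 0.02² = 0.0625 + 0.0625 + 0.0484 + 0.0676 + 0.0004 = 0.2414
B_P3 = 1 / 0.2414 = 4.1425
Σp_P2ᵢ² = 0.25² + 0.09² + 0.06² + 0.30² + 0.30² = 0.0625 + 0.0081 + 0.0036 + 0.0900 + 0.0900 = 0.2542
B_P2 = 1 / 0.2542 = 3.9339
Ranking by B (broadest → narrowest): population P3 (4.14) > population P2 (3.93) > population P1 (1.56)

population P3 > population P2 > population P1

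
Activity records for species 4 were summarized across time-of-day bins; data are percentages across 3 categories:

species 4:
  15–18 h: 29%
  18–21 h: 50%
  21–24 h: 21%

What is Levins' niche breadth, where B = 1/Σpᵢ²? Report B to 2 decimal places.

2.64

Convert percentages to proportions (divide by 100).
Σpᵢ² = 0.29² + 0.50² + 0.21² = 0.0841 + 0.2500 + 0.0441 = 0.3782
B = 1 / 0.3782 = 2.6441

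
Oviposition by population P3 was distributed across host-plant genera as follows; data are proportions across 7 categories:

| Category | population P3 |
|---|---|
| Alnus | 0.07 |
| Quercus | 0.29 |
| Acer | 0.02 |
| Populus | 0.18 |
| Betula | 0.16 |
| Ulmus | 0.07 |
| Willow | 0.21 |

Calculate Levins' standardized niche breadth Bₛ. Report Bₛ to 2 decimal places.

0.68

Σpᵢ² = 0.07² + 0.29² + 0.02² + 0.18² + 0.16² + 0.07² + 0.21² = 0.0049 + 0.0841 + 0.0004 + 0.0324 + 0.0256 + 0.0049 + 0.0441 = 0.1964
B = 1 / 0.1964 = 5.0916
Bₛ = (B − 1)/(n − 1) = (5.0916 − 1)/(7 − 1) = 4.0916/6 = 0.6819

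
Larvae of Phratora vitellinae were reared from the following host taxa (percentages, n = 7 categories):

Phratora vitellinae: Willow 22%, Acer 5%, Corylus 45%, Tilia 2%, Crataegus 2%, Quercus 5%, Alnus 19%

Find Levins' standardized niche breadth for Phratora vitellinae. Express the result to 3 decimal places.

0.403

Convert percentages to proportions (divide by 100).
Σpᵢ² = 0.22² + 0.05² + 0.45² + 0.02² + 0.02² + 0.05² + 0.19² = 0.0484 + 0.0025 + 0.2025 + 0.0004 + 0.0004 + 0.0025 + 0.0361 = 0.2928
B = 1 / 0.2928 = 3.41530
Bₛ = (B − 1)/(n − 1) = (3.41530 − 1)/(7 − 1) = 2.41530/6 = 0.40255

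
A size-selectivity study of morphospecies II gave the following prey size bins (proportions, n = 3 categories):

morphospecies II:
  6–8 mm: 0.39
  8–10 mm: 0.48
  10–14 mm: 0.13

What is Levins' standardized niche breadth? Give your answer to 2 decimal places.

0.75

Σpᵢ² = 0.39² + 0.48² + 0.13² = 0.1521 + 0.2304 + 0.0169 = 0.3994
B = 1 / 0.3994 = 2.5038
Bₛ = (B − 1)/(n − 1) = (2.5038 − 1)/(3 − 1) = 1.5038/2 = 0.7519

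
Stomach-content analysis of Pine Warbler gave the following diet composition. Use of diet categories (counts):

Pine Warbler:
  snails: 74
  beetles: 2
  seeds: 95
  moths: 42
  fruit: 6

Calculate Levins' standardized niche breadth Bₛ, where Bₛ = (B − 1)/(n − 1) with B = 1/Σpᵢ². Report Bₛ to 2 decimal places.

0.49

Proportions for Pine Warbler (n=219): 74/219=0.3379, 2/219=0.0091, 95/219=0.4338, 42/219=0.1918, 6/219=0.0274
Σpᵢ² = 0.3379² + 0.0091² + 0.4338² + 0.1918² + 0.0274² = 0.114176 + 0.000083 + 0.188182 + 0.036787 + 0.000751 = 0.339979
B = 1 / 0.339979 = 2.9414
Bₛ = (B − 1)/(n − 1) = (2.9414 − 1)/(5 − 1) = 1.9414/4 = 0.4854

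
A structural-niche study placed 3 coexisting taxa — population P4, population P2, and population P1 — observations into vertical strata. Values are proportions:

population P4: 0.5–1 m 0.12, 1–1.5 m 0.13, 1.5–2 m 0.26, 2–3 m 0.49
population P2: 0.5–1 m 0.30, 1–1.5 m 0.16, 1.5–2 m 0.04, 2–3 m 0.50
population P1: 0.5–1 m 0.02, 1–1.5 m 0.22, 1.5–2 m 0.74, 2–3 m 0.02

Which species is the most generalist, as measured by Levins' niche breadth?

Σp_P4ᵢ² = 0.12² + 0.13² + 0.26² + 0.49² = 0.0144 + 0.0169 + 0.0676 + 0.2401 = 0.3390
B_P4 = 1 / 0.3390 = 2.9499
Σp_P2ᵢ² = 0.30² + 0.16² + 0.04² + 0.50² = 0.0900 + 0.0256 + 0.0016 + 0.2500 = 0.3672
B_P2 = 1 / 0.3672 = 2.7233
Σp_P1ᵢ² = 0.02² + 0.22² + 0.74² + 0.02² = 0.0004 + 0.0484 + 0.5476 + 0.0004 = 0.5968
B_P1 = 1 / 0.5968 = 1.6756
Highest B → broadest niche (most generalist): population P4 (B = 2.95).

population P4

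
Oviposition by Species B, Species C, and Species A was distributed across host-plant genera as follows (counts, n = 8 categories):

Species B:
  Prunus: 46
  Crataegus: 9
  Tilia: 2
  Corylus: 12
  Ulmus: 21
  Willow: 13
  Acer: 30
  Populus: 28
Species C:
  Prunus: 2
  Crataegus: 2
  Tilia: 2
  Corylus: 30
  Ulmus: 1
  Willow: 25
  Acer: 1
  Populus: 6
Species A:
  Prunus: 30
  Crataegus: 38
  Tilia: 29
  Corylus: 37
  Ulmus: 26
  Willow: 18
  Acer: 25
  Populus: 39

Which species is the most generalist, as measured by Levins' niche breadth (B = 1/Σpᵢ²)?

Proportions for Species B (n=161): 46/161=0.2857, 9/161=0.0559, 2/161=0.0124, 12/161=0.0745, 21/161=0.1304, 13/161=0.0807, 30/161=0.1863, 28/161=0.1739
Proportions for Species C (n=69): 2/69=0.0290, 2/69=0.0290, 2/69=0.0290, 30/69=0.4348, 1/69=0.0145, 25/69=0.3623, 1/69=0.0145, 6/69=0.0870
Proportions for Species A (n=242): 30/242=0.1240, 38/242=0.1570, 29/242=0.1198, 37/242=0.1529, 26/242=0.1074, 18/242=0.0744, 25/242=0.1033, 39/242=0.1612
Σp_Bᵢ² = 0.2857² + 0.0559² + 0.0124² + 0.0745² + 0.1304² + 0.0807² + 0.1863² + 0.1739² = 0.081624 + 0.003125 + 0.000154 + 0.005550 + 0.017004 + 0.006512 + 0.034708 + 0.030241 = 0.178918
B_B = 1 / 0.178918 = 5.5892
Σp_Cᵢ² = 0.0290² + 0.0290² + 0.0290² + 0.4348² + 0.0145² + 0.3623² + 0.0145² + 0.0870² = 0.000841 + 0.000841 + 0.000841 + 0.189051 + 0.000210 + 0.131261 + 0.000210 + 0.007569 = 0.330824
B_C = 1 / 0.330824 = 3.0228
Σp_Aᵢ² = 0.1240² + 0.1570² + 0.1198² + 0.1529² + 0.1074² + 0.0744² + 0.1033² + 0.1612² = 0.015376 + 0.024649 + 0.014352 + 0.023378 + 0.011535 + 0.005535 + 0.010671 + 0.025985 = 0.131481
B_A = 1 / 0.131481 = 7.6057
Highest B → broadest niche (most generalist): Species A (B = 7.61).

Species A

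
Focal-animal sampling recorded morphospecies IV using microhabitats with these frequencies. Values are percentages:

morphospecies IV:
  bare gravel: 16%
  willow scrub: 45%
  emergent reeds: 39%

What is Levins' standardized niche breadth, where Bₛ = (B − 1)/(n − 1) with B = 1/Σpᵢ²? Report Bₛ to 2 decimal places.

Convert percentages to proportions (divide by 100).
Σpᵢ² = 0.16² + 0.45² + 0.39² = 0.0256 + 0.2025 + 0.1521 = 0.3802
B = 1 / 0.3802 = 2.6302
Bₛ = (B − 1)/(n − 1) = (2.6302 − 1)/(3 − 1) = 1.6302/2 = 0.8151

0.82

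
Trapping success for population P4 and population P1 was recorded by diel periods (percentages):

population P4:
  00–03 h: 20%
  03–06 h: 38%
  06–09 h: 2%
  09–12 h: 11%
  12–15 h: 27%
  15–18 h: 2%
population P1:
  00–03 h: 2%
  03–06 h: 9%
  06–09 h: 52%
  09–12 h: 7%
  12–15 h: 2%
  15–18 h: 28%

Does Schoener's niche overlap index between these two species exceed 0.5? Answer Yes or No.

No

Convert percentages to proportions (divide by 100).
Σ|p₁ᵢ − p₂ᵢ| = 0.18 + 0.29 + 0.50 + 0.04 + 0.25 + 0.26 = 1.52
D = 1 − ½ × 1.52 = 1 − 0.760 = 0.2400
D = 0.2400 < 0.5 → No.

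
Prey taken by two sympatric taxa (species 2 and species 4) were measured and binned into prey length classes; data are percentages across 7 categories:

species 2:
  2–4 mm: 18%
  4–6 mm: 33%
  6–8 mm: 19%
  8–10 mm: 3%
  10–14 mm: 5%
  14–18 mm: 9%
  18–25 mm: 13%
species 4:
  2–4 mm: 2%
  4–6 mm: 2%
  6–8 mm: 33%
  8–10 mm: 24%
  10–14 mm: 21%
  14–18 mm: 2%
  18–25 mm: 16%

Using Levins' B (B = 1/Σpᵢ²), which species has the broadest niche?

Convert percentages to proportions (divide by 100).
Σp_2ᵢ² = 0.18² + 0.33² + 0.19² + 0.03² + 0.05² + 0.09² + 0.13² = 0.0324 + 0.1089 + 0.0361 + 0.0009 + 0.0025 + 0.0081 + 0.0169 = 0.2058
B_2 = 1 / 0.2058 = 4.8591
Σp_4ᵢ² = 0.02² + 0.02² + 0.33² + 0.24² + 0.21² + 0.02² + 0.16² = 0.0004 + 0.0004 + 0.1089 + 0.0576 + 0.0441 + 0.0004 + 0.0256 = 0.2374
B_4 = 1 / 0.2374 = 4.2123
Highest B → broadest niche (most generalist): species 2 (B = 4.86).

species 2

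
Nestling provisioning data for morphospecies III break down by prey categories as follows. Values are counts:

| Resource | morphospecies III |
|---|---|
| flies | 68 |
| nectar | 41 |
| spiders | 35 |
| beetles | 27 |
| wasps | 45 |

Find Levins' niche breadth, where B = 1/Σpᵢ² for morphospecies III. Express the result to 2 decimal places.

4.54

Proportions for morphospecies III (n=216): 68/216=0.3148, 41/216=0.1898, 35/216=0.1620, 27/216=0.1250, 45/216=0.2083
Σpᵢ² = 0.3148² + 0.1898² + 0.1620² + 0.1250² + 0.2083² = 0.099099 + 0.036024 + 0.026244 + 0.015625 + 0.043389 = 0.220381
B = 1 / 0.220381 = 4.5376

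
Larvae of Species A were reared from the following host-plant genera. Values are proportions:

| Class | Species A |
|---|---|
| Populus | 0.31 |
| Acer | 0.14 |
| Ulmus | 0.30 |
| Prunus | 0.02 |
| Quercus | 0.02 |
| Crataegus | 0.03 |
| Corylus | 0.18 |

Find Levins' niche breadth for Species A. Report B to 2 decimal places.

Σpᵢ² = 0.31² + 0.14² + 0.30² + 0.02² + 0.02² + 0.03² + 0.18² = 0.0961 + 0.0196 + 0.0900 + 0.0004 + 0.0004 + 0.0009 + 0.0324 = 0.2398
B = 1 / 0.2398 = 4.1701

4.17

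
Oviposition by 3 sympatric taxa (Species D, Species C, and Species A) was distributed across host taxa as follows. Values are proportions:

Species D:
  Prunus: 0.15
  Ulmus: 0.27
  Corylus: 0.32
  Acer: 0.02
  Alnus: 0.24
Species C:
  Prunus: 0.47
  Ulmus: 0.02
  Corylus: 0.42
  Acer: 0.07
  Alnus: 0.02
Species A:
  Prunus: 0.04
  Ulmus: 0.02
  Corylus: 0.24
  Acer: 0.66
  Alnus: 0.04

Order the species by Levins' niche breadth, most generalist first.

Species D > Species C > Species A

Σp_Dᵢ² = 0.15² + 0.27² + 0.32² + 0.02² + 0.24² = 0.0225 + 0.0729 + 0.1024 + 0.0004 + 0.0576 = 0.2558
B_D = 1 / 0.2558 = 3.9093
Σp_Cᵢ² = 0.47² + 0.02² + 0.42² + 0.07² + 0.02² = 0.2209 + 0.0004 + 0.1764 + 0.0049 + 0.0004 = 0.4030
B_C = 1 / 0.4030 = 2.4814
Σp_Aᵢ² = 0.04² + 0.02² + 0.24² + 0.66² + 0.04² = 0.0016 + 0.0004 + 0.0576 + 0.4356 + 0.0016 = 0.4968
B_A = 1 / 0.4968 = 2.0129
Ranking by B (broadest → narrowest): Species D (3.91) > Species C (2.48) > Species A (2.01)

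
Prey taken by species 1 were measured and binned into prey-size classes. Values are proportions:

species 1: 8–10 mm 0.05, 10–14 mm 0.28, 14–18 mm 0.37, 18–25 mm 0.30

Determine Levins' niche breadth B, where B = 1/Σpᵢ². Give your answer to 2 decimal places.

3.25

Σpᵢ² = 0.05² + 0.28² + 0.37² + 0.30² = 0.0025 + 0.0784 + 0.1369 + 0.0900 = 0.3078
B = 1 / 0.3078 = 3.2489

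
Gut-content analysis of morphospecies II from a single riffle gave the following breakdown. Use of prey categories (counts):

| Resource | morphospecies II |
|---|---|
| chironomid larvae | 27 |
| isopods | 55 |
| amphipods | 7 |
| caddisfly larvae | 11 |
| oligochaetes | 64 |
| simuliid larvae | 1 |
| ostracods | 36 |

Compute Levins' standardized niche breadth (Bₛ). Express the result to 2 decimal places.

Proportions for morphospecies II (n=201): 27/201=0.1343, 55/201=0.2736, 7/201=0.0348, 11/201=0.0547, 64/201=0.3184, 1/201=0.0050, 36/201=0.1791
Σpᵢ² = 0.1343² + 0.2736² + 0.0348² + 0.0547² + 0.3184² + 0.0050² + 0.1791² = 0.018036 + 0.074857 + 0.001211 + 0.002992 + 0.101379 + 0.000025 + 0.032077 = 0.230577
B = 1 / 0.230577 = 4.3369
Bₛ = (B − 1)/(n − 1) = (4.3369 − 1)/(7 − 1) = 3.3369/6 = 0.5562

0.56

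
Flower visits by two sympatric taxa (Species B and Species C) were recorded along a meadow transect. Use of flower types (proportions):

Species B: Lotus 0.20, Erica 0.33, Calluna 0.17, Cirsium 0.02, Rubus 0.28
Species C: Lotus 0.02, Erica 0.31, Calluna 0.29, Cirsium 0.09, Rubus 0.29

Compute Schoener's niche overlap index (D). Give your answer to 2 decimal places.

0.80

Σ|p₁ᵢ − p₂ᵢ| = 0.18 + 0.02 + 0.12 + 0.07 + 0.01 = 0.40
D = 1 − ½ × 0.40 = 1 − 0.200 = 0.8000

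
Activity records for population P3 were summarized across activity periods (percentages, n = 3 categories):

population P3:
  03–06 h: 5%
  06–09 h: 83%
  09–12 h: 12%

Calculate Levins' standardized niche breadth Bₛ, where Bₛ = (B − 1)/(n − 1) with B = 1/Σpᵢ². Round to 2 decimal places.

Convert percentages to proportions (divide by 100).
Σpᵢ² = 0.05² + 0.83² + 0.12² = 0.0025 + 0.6889 + 0.0144 = 0.7058
B = 1 / 0.7058 = 1.4168
Bₛ = (B − 1)/(n − 1) = (1.4168 − 1)/(3 − 1) = 0.4168/2 = 0.2084

0.21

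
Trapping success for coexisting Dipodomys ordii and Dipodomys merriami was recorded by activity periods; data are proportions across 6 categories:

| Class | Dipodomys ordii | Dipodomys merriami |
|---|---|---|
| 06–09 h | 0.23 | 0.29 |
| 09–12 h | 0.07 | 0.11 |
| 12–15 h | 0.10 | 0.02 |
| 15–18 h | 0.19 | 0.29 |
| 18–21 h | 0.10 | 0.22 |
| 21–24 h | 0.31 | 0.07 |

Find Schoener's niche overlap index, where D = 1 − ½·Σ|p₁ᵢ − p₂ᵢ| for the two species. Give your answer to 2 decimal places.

Σ|p₁ᵢ − p₂ᵢ| = 0.06 + 0.04 + 0.08 + 0.10 + 0.12 + 0.24 = 0.64
D = 1 − ½ × 0.64 = 1 − 0.320 = 0.6800

0.68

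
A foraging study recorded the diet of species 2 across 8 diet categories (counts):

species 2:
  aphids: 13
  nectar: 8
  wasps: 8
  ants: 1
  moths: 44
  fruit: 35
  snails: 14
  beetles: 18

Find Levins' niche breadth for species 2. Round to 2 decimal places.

5.00

Proportions for species 2 (n=141): 13/141=0.0922, 8/141=0.0567, 8/141=0.0567, 1/141=0.0071, 44/141=0.3121, 35/141=0.2482, 14/141=0.0993, 18/141=0.1277
Σpᵢ² = 0.0922² + 0.0567² + 0.0567² + 0.0071² + 0.3121² + 0.2482² + 0.0993² + 0.1277² = 0.008501 + 0.003215 + 0.003215 + 0.000050 + 0.097406 + 0.061603 + 0.009860 + 0.016307 = 0.200157
B = 1 / 0.200157 = 4.9961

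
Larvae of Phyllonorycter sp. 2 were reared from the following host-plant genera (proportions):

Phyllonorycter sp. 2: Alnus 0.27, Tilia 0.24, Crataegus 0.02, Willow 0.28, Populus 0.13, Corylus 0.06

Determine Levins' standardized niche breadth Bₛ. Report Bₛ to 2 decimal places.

0.67

Σpᵢ² = 0.27² + 0.24² + 0.02² + 0.28² + 0.13² + 0.06² = 0.0729 + 0.0576 + 0.0004 + 0.0784 + 0.0169 + 0.0036 = 0.2298
B = 1 / 0.2298 = 4.3516
Bₛ = (B − 1)/(n − 1) = (4.3516 − 1)/(6 − 1) = 3.3516/5 = 0.6703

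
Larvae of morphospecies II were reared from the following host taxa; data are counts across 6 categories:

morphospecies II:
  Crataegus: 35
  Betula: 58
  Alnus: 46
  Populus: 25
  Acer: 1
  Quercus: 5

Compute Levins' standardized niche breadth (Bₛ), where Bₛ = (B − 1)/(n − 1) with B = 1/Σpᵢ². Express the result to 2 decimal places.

Proportions for morphospecies II (n=170): 35/170=0.2059, 58/170=0.3412, 46/170=0.2706, 25/170=0.1471, 1/170=0.0059, 5/170=0.0294
Σpᵢ² = 0.2059² + 0.3412² + 0.2706² + 0.1471² + 0.0059² + 0.0294² = 0.042395 + 0.116417 + 0.073224 + 0.021638 + 0.000035 + 0.000864 = 0.254573
B = 1 / 0.254573 = 3.9281
Bₛ = (B − 1)/(n − 1) = (3.9281 − 1)/(6 − 1) = 2.9281/5 = 0.5856

0.59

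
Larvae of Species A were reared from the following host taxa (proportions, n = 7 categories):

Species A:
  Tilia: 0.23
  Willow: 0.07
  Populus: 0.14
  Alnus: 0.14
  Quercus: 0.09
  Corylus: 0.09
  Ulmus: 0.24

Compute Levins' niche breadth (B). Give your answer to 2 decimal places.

Σpᵢ² = 0.23² + 0.07² + 0.14² + 0.14² + 0.09² + 0.09² + 0.24² = 0.0529 + 0.0049 + 0.0196 + 0.0196 + 0.0081 + 0.0081 + 0.0576 = 0.1708
B = 1 / 0.1708 = 5.8548

5.85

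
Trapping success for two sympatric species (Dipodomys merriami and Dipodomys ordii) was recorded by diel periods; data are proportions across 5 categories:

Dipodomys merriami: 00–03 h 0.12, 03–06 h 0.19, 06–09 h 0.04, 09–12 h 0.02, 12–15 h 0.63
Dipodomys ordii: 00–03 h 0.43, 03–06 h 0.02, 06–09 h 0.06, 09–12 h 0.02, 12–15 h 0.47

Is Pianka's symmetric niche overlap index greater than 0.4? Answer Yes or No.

Σ p₁ᵢp₂ᵢ = 0.0516 + 0.0038 + 0.0024 + 0.0004 + 0.2961 = 0.3543
Σp_1ᵢ² = 0.12² + 0.19² + 0.04² + 0.02² + 0.63² = 0.0144 + 0.0361 + 0.0016 + 0.0004 + 0.3969 = 0.4494
Σp_2ᵢ² = 0.43² + 0.02² + 0.06² + 0.02² + 0.47² = 0.1849 + 0.0004 + 0.0036 + 0.0004 + 0.2209 = 0.4102
O = 0.3543 / √(0.4494 × 0.4102) = 0.3543 / 0.42935 = 0.8252
O = 0.8252 > 0.4 → Yes.

Yes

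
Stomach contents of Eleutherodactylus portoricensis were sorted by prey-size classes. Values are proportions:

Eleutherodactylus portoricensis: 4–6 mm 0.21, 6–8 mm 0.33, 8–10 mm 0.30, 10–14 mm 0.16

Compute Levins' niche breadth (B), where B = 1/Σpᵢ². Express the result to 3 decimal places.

Σpᵢ² = 0.21² + 0.33² + 0.30² + 0.16² = 0.0441 + 0.1089 + 0.0900 + 0.0256 = 0.2686
B = 1 / 0.2686 = 3.72301

3.723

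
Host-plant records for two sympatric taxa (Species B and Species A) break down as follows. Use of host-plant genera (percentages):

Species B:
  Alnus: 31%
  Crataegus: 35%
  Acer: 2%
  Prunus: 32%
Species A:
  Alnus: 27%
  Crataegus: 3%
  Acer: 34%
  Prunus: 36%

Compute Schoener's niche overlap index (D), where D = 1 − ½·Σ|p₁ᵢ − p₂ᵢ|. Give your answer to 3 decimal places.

Convert percentages to proportions (divide by 100).
Σ|p₁ᵢ − p₂ᵢ| = 0.04 + 0.32 + 0.32 + 0.04 = 0.72
D = 1 − ½ × 0.72 = 1 − 0.360 = 0.64000

0.640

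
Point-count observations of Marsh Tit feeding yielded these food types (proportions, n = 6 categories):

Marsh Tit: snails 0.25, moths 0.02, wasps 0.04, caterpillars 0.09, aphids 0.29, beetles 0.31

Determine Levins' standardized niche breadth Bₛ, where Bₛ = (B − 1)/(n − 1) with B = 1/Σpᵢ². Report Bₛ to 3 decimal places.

0.591

Σpᵢ² = 0.25² + 0.02² + 0.04² + 0.09² + 0.29² + 0.31² = 0.0625 + 0.0004 + 0.0016 + 0.0081 + 0.0841 + 0.0961 = 0.2528
B = 1 / 0.2528 = 3.95570
Bₛ = (B − 1)/(n − 1) = (3.95570 − 1)/(6 − 1) = 2.95570/5 = 0.59114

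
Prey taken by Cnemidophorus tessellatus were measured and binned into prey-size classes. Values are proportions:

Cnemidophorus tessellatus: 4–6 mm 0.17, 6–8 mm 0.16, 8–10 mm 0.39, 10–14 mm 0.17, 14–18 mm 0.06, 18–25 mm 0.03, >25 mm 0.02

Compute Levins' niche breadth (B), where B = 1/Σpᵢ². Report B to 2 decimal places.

4.16

Σpᵢ² = 0.17² + 0.16² + 0.39² + 0.17² + 0.06² + 0.03² + 0.02² = 0.0289 + 0.0256 + 0.1521 + 0.0289 + 0.0036 + 0.0009 + 0.0004 = 0.2404
B = 1 / 0.2404 = 4.1597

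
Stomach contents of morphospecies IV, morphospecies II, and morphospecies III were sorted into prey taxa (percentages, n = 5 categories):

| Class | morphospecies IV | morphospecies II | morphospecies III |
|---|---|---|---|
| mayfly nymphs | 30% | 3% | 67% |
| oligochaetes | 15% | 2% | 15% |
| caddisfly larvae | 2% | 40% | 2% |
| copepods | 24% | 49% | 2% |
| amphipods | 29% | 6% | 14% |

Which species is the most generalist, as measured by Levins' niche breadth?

morphospecies IV

Convert percentages to proportions (divide by 100).
Σp_IVᵢ² = 0.30² + 0.15² + 0.02² + 0.24² + 0.29² = 0.0900 + 0.0225 + 0.0004 + 0.0576 + 0.0841 = 0.2546
B_IV = 1 / 0.2546 = 3.9277
Σp_IIᵢ² = 0.03² + 0.02² + 0.40² + 0.49² + 0.06² = 0.0009 + 0.0004 + 0.1600 + 0.2401 + 0.0036 = 0.4050
B_II = 1 / 0.4050 = 2.4691
Σp_IIIᵢ² = 0.67² + 0.15² + 0.02² + 0.02² + 0.14² = 0.4489 + 0.0225 + 0.0004 + 0.0004 + 0.0196 = 0.4918
B_III = 1 / 0.4918 = 2.0333
Highest B → broadest niche (most generalist): morphospecies IV (B = 3.93).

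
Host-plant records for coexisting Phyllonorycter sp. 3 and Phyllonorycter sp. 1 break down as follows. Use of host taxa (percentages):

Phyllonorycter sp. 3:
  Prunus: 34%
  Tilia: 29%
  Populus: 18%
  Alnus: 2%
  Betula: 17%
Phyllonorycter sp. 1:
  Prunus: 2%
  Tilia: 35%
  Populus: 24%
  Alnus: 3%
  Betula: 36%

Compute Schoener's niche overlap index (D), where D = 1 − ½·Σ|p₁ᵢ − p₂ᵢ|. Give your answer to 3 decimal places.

Convert percentages to proportions (divide by 100).
Σ|p₁ᵢ − p₂ᵢ| = 0.32 + 0.06 + 0.06 + 0.01 + 0.19 = 0.64
D = 1 − ½ × 0.64 = 1 − 0.320 = 0.68000

0.680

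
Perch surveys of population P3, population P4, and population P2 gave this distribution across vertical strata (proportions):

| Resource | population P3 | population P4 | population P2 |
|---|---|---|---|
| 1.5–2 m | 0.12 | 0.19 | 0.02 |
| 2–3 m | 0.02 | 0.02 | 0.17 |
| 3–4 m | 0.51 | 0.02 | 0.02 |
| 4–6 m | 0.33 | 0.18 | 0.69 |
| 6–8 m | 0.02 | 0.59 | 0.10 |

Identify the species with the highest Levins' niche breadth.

population P3

Σp_P3ᵢ² = 0.12² + 0.02² + 0.51² + 0.33² + 0.02² = 0.0144 + 0.0004 + 0.2601 + 0.1089 + 0.0004 = 0.3842
B_P3 = 1 / 0.3842 = 2.6028
Σp_P4ᵢ² = 0.19² + 0.02² + 0.02² + 0.18² + 0.59² = 0.0361 + 0.0004 + 0.0004 + 0.0324 + 0.3481 = 0.4174
B_P4 = 1 / 0.4174 = 2.3958
Σp_P2ᵢ² = 0.02² + 0.17² + 0.02² + 0.69² + 0.10² = 0.0004 + 0.0289 + 0.0004 + 0.4761 + 0.0100 = 0.5158
B_P2 = 1 / 0.5158 = 1.9387
Highest B → broadest niche (most generalist): population P3 (B = 2.60).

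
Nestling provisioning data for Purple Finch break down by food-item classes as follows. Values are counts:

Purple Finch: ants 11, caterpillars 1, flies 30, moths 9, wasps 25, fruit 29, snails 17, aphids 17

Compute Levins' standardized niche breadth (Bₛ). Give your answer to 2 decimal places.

Proportions for Purple Finch (n=139): 11/139=0.0791, 1/139=0.0072, 30/139=0.2158, 9/139=0.0647, 25/139=0.1799, 29/139=0.2086, 17/139=0.1223, 17/139=0.1223
Σpᵢ² = 0.0791² + 0.0072² + 0.2158² + 0.0647² + 0.1799² + 0.2086² + 0.1223² + 0.1223² = 0.006257 + 0.000052 + 0.046570 + 0.004186 + 0.032364 + 0.043514 + 0.014957 + 0.014957 = 0.162857
B = 1 / 0.162857 = 6.1404
Bₛ = (B − 1)/(n − 1) = (6.1404 − 1)/(8 − 1) = 5.1404/7 = 0.7343

0.73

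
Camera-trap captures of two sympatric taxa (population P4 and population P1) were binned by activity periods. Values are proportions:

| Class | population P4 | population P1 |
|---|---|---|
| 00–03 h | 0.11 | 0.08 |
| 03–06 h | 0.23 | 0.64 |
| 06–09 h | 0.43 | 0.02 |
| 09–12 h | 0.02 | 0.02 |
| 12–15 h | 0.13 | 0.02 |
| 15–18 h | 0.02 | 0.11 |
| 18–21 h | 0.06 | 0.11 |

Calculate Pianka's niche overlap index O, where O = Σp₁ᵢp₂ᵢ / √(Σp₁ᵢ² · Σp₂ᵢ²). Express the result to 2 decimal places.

Σ p₁ᵢp₂ᵢ = 0.0088 + 0.1472 + 0.0086 + 0.0004 + 0.0026 + 0.0022 + 0.0066 = 0.1764
Σp_1ᵢ² = 0.11² + 0.23² + 0.43² + 0.02² + 0.13² + 0.02² + 0.06² = 0.0121 + 0.0529 + 0.1849 + 0.0004 + 0.0169 + 0.0004 + 0.0036 = 0.2712
Σp_2ᵢ² = 0.08² + 0.64² + 0.02² + 0.02² + 0.02² + 0.11² + 0.11² = 0.0064 + 0.4096 + 0.0004 + 0.0004 + 0.0004 + 0.0121 + 0.0121 = 0.4414
O = 0.1764 / √(0.2712 × 0.4414) = 0.1764 / 0.34599 = 0.5098

0.51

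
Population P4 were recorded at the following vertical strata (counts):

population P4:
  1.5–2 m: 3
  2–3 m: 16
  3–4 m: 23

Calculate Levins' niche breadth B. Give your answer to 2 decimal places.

Proportions for population P4 (n=42): 3/42=0.0714, 16/42=0.3810, 23/42=0.5476
Σpᵢ² = 0.0714² + 0.3810² + 0.5476² = 0.005098 + 0.145161 + 0.299866 = 0.450125
B = 1 / 0.450125 = 2.2216

2.22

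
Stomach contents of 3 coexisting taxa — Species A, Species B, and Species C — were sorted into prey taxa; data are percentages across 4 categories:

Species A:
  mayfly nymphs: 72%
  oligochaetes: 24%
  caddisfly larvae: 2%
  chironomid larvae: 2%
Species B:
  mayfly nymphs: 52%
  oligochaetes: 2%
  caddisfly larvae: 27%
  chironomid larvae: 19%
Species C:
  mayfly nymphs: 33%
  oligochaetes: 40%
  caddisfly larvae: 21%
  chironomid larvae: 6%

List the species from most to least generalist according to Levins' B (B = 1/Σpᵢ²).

Species C > Species B > Species A

Convert percentages to proportions (divide by 100).
Σp_Aᵢ² = 0.72² + 0.24² + 0.02² + 0.02² = 0.5184 + 0.0576 + 0.0004 + 0.0004 = 0.5768
B_A = 1 / 0.5768 = 1.7337
Σp_Bᵢ² = 0.52² + 0.02² + 0.27² + 0.19² = 0.2704 + 0.0004 + 0.0729 + 0.0361 = 0.3798
B_B = 1 / 0.3798 = 2.6330
Σp_Cᵢ² = 0.33² + 0.40² + 0.21² + 0.06² = 0.1089 + 0.1600 + 0.0441 + 0.0036 = 0.3166
B_C = 1 / 0.3166 = 3.1586
Ranking by B (broadest → narrowest): Species C (3.16) > Species B (2.63) > Species A (1.73)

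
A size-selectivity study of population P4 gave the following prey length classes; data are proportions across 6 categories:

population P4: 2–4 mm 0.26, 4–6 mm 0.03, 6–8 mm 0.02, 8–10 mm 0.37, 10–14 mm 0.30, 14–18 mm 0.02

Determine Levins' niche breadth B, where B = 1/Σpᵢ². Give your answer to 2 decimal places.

3.38

Σpᵢ² = 0.26² + 0.03² + 0.02² + 0.37² + 0.30² + 0.02² = 0.0676 + 0.0009 + 0.0004 + 0.1369 + 0.0900 + 0.0004 = 0.2962
B = 1 / 0.2962 = 3.3761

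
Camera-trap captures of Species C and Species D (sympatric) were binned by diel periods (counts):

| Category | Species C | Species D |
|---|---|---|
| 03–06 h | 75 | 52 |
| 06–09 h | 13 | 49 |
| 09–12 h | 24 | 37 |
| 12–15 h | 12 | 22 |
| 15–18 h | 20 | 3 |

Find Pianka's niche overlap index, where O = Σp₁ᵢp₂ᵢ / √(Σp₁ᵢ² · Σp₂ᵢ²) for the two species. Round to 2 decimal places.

0.83

Proportions for Species C (n=144): 75/144=0.5208, 13/144=0.0903, 24/144=0.1667, 12/144=0.0833, 20/144=0.1389
Proportions for Species D (n=163): 52/163=0.3190, 49/163=0.3006, 37/163=0.2270, 22/163=0.1350, 3/163=0.0184
Σ p₁ᵢp₂ᵢ = 0.166135 + 0.027144 + 0.037841 + 0.011246 + 0.002556 = 0.244922
Σp_1ᵢ² = 0.5208² + 0.0903² + 0.1667² + 0.0833² + 0.1389² = 0.271233 + 0.008154 + 0.027789 + 0.006939 + 0.019293 = 0.333408
Σp_2ᵢ² = 0.3190² + 0.3006² + 0.2270² + 0.1350² + 0.0184² = 0.101761 + 0.090360 + 0.051529 + 0.018225 + 0.000339 = 0.262214
O = 0.244922 / √(0.333408 × 0.262214) = 0.244922 / 0.2956759 = 0.8283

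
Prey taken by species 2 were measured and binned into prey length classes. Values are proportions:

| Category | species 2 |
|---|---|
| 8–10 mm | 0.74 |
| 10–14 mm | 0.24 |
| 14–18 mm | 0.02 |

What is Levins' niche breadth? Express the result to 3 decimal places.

Σpᵢ² = 0.74² + 0.24² + 0.02² = 0.5476 + 0.0576 + 0.0004 = 0.6056
B = 1 / 0.6056 = 1.65125

1.651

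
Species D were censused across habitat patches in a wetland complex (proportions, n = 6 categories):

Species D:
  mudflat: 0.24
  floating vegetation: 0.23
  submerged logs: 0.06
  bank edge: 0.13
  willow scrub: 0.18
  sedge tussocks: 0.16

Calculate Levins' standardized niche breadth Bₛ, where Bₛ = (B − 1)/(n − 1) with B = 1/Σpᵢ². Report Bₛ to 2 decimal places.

Σpᵢ² = 0.24² + 0.23² + 0.06² + 0.13² + 0.18² + 0.16² = 0.0576 + 0.0529 + 0.0036 + 0.0169 + 0.0324 + 0.0256 = 0.1890
B = 1 / 0.1890 = 5.2910
Bₛ = (B − 1)/(n − 1) = (5.2910 − 1)/(6 − 1) = 4.2910/5 = 0.8582

0.86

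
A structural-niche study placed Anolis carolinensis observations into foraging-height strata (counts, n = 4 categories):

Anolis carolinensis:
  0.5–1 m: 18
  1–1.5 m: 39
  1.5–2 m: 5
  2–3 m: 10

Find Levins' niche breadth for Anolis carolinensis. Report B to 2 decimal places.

2.63

Proportions for Anolis carolinensis (n=72): 18/72=0.2500, 39/72=0.5417, 5/72=0.0694, 10/72=0.1389
Σpᵢ² = 0.2500² + 0.5417² + 0.0694² + 0.1389² = 0.062500 + 0.293439 + 0.004816 + 0.019293 = 0.380048
B = 1 / 0.380048 = 2.6312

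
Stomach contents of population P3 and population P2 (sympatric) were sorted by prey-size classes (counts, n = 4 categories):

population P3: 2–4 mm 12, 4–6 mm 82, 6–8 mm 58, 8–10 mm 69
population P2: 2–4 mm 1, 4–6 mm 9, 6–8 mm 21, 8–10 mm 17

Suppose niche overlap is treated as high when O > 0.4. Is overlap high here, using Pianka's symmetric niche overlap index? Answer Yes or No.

Proportions for population P3 (n=221): 12/221=0.0543, 82/221=0.3710, 58/221=0.2624, 69/221=0.3122
Proportions for population P2 (n=48): 1/48=0.0208, 9/48=0.1875, 21/48=0.4375, 17/48=0.3542
Σ p₁ᵢp₂ᵢ = 0.001129 + 0.069563 + 0.114800 + 0.110581 = 0.296073
Σp_1ᵢ² = 0.0543² + 0.3710² + 0.2624² + 0.3122² = 0.002948 + 0.137641 + 0.068854 + 0.097469 = 0.306912
Σp_2ᵢ² = 0.0208² + 0.1875² + 0.4375² + 0.3542² = 0.000433 + 0.035156 + 0.191406 + 0.125458 = 0.352453
O = 0.296073 / √(0.306912 × 0.352453) = 0.296073 / 0.3288952 = 0.9002
O = 0.9002 > 0.4 → Yes.

Yes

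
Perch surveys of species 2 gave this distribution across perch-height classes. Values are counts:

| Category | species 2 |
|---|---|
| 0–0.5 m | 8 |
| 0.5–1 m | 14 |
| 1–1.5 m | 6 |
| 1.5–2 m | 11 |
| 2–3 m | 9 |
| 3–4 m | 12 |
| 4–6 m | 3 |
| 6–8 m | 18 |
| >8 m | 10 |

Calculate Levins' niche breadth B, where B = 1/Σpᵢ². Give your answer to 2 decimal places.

Proportions for species 2 (n=91): 8/91=0.0879, 14/91=0.1538, 6/91=0.0659, 11/91=0.1209, 9/91=0.0989, 12/91=0.1319, 3/91=0.0330, 18/91=0.1978, 10/91=0.1099
Σpᵢ² = 0.0879² + 0.1538² + 0.0659² + 0.1209² + 0.0989² + 0.1319² + 0.0330² + 0.1978² + 0.1099² = 0.007726 + 0.023654 + 0.004343 + 0.014617 + 0.009781 + 0.017398 + 0.001089 + 0.039125 + 0.012078 = 0.129811
B = 1 / 0.129811 = 7.7035

7.70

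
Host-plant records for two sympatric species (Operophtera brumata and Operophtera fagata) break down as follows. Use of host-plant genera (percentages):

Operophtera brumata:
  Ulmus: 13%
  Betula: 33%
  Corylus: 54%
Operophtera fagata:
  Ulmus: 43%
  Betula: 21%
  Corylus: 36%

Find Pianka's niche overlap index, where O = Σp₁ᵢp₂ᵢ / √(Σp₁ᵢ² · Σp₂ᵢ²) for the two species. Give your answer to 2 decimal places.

0.83

Convert percentages to proportions (divide by 100).
Σ p₁ᵢp₂ᵢ = 0.0559 + 0.0693 + 0.1944 = 0.3196
Σp_1ᵢ² = 0.13² + 0.33² + 0.54² = 0.0169 + 0.1089 + 0.2916 = 0.4174
Σp_2ᵢ² = 0.43² + 0.21² + 0.36² = 0.1849 + 0.0441 + 0.1296 = 0.3586
O = 0.3196 / √(0.4174 × 0.3586) = 0.3196 / 0.38688 = 0.8261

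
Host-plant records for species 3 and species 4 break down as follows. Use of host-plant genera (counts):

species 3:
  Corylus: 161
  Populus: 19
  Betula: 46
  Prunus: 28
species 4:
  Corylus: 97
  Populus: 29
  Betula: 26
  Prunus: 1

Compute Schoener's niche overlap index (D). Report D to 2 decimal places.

Proportions for species 3 (n=254): 161/254=0.6339, 19/254=0.0748, 46/254=0.1811, 28/254=0.1102
Proportions for species 4 (n=153): 97/153=0.6340, 29/153=0.1895, 26/153=0.1699, 1/153=0.0065
Σ|p₁ᵢ − p₂ᵢ| = 0.0001 + 0.1147 + 0.0112 + 0.1037 = 0.2297
D = 1 − ½ × 0.2297 = 1 − 0.11485 = 0.88515

0.89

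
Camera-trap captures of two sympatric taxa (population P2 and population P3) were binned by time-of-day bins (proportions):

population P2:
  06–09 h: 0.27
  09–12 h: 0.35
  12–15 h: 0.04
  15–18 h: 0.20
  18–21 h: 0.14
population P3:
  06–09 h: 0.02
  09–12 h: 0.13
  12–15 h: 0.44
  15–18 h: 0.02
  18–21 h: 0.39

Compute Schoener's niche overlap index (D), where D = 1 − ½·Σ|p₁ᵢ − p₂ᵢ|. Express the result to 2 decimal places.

0.35

Σ|p₁ᵢ − p₂ᵢ| = 0.25 + 0.22 + 0.40 + 0.18 + 0.25 = 1.30
D = 1 − ½ × 1.30 = 1 − 0.650 = 0.3500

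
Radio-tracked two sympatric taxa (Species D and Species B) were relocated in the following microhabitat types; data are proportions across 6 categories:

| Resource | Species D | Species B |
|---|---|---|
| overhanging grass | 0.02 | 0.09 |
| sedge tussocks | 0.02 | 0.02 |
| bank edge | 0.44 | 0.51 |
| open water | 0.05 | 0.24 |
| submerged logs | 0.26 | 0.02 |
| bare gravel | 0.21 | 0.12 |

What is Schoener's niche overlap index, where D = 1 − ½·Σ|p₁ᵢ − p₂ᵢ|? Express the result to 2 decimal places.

0.67

Σ|p₁ᵢ − p₂ᵢ| = 0.07 + 0.00 + 0.07 + 0.19 + 0.24 + 0.09 = 0.66
D = 1 − ½ × 0.66 = 1 − 0.330 = 0.6700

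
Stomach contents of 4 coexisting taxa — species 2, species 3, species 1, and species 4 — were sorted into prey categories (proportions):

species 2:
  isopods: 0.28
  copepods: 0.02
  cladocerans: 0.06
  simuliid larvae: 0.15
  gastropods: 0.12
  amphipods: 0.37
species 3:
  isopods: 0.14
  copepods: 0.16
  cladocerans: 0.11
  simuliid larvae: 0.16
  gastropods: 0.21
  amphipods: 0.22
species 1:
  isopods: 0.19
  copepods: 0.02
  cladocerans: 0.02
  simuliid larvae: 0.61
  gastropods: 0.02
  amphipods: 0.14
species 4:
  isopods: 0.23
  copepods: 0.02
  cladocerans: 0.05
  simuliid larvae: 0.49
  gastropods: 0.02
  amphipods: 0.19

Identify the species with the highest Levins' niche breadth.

species 3

Σp_2ᵢ² = 0.28² + 0.02² + 0.06² + 0.15² + 0.12² + 0.37² = 0.0784 + 0.0004 + 0.0036 + 0.0225 + 0.0144 + 0.1369 = 0.2562
B_2 = 1 / 0.2562 = 3.9032
Σp_3ᵢ² = 0.14² + 0.16² + 0.11² + 0.16² + 0.21² + 0.22² = 0.0196 + 0.0256 + 0.0121 + 0.0256 + 0.0441 + 0.0484 = 0.1754
B_3 = 1 / 0.1754 = 5.7013
Σp_1ᵢ² = 0.19² + 0.02² + 0.02² + 0.61² + 0.02² + 0.14² = 0.0361 + 0.0004 + 0.0004 + 0.3721 + 0.0004 + 0.0196 = 0.4290
B_1 = 1 / 0.4290 = 2.3310
Σp_4ᵢ² = 0.23² + 0.02² + 0.05² + 0.49² + 0.02² + 0.19² = 0.0529 + 0.0004 + 0.0025 + 0.2401 + 0.0004 + 0.0361 = 0.3324
B_4 = 1 / 0.3324 = 3.0084
Highest B → broadest niche (most generalist): species 3 (B = 5.70).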